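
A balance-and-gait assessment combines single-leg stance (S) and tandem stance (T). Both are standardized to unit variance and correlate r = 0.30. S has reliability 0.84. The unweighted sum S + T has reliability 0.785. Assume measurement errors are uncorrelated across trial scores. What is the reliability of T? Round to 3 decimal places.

0.601

Var(S+T) = 2 + 2·0.30 = 2.600.
True-score variance = ρ_S + ρ_T + 2·0.30, so 0.785 = (0.84 + ρ_T + 0.60) / 2.600.
ρ_T = 0.785·2.600 − 0.84 − 0.60 = 0.601.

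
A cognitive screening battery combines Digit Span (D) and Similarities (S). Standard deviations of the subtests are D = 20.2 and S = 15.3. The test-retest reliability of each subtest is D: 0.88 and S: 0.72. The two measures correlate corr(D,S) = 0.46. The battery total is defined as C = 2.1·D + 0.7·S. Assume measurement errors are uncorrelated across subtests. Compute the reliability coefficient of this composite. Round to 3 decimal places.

0.894

Var(C) = 2.1²·20.2² + 0.7²·15.3² + 2·[1.47·20.2·15.3·0.46] = 1914.16 + 417.973 = 2332.13.
With uncorrelated errors the cross-covariances are all true-score covariance, so they carry over unchanged; only the diagonal terms shrink to ρᵢσᵢ².
True-score variance = [2.1²·20.2²·0.88 + 0.7²·15.3²·0.72] + 417.973 = 1666.11 + 417.973 = 2084.08.
Reliability = 2084.08 / 2332.13 = 0.894.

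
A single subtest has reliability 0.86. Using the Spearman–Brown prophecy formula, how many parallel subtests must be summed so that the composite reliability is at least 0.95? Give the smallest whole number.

4

k ≥ ρ*(1−ρ₁)/(ρ₁(1−ρ*)) = 0.95·0.14 / (0.86·0.05) = 3.093.
Smallest integer k = 4.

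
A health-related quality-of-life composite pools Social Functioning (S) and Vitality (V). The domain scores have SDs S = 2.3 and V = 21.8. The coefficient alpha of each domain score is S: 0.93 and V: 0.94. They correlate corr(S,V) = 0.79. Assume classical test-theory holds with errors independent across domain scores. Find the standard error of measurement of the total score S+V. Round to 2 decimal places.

5.37

Var(total) = 480.53 + 79.2212 = 559.751.
True-score variance = 451.645 + 79.2212 = 530.866, so reliability = 0.9484.
Error variance = 559.751 − 530.866 = 28.8847; SEM = √28.8847 = 5.37.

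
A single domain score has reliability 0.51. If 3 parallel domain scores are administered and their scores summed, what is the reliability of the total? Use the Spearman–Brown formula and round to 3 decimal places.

0.757

ρ_k = kρ / (1 + (k−1)ρ) = 3·0.51 / (1 + 2·0.51) = 1.530 / 2.020 = 0.757.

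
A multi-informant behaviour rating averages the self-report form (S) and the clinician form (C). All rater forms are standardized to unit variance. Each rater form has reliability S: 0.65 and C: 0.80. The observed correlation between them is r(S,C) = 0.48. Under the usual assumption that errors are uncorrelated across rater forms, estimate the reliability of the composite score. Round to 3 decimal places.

Var(S+C) = 2 + 2·[0.48] = 2 + 0.96 = 2.96.
Because errors are independent across components, Cov(Tᵢ,Tⱼ) = Cov(Xᵢ,Xⱼ); the off-diagonal part of the true-score variance is the same as above.
True-score variance = [0.65 + 0.80] + 0.96 = 1.45 + 0.96 = 2.41.
Reliability = 2.41 / 2.96 = 0.814.

0.814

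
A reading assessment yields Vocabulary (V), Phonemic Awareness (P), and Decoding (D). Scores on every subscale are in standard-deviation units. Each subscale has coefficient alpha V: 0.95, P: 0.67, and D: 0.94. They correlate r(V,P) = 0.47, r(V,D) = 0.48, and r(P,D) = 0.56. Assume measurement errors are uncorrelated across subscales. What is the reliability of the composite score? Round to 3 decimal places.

Var(V+P+D) = 3 + 2·[0.47 + 0.48 + 0.56] = 3 + 3.02 = 6.02.
Under uncorrelated errors the observed covariances equal the true-score covariances, so only the own-variance terms attenuate.
True-score variance = [0.95 + 0.67 + 0.94] + 3.02 = 2.56 + 3.02 = 5.58.
Reliability = 5.58 / 6.02 = 0.927.

0.927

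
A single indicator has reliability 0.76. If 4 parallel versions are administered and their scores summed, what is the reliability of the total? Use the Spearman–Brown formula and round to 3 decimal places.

0.927

ρ_k = kρ / (1 + (k−1)ρ) = 4·0.76 / (1 + 3·0.76) = 3.040 / 3.280 = 0.927.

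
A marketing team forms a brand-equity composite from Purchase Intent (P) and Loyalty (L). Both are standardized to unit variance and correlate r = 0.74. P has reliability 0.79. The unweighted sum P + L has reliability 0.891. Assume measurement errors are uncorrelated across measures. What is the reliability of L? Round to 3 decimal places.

0.831

Var(P+L) = 2 + 2·0.74 = 3.480.
True-score variance = ρ_P + ρ_L + 2·0.74, so 0.891 = (0.79 + ρ_L + 1.48) / 3.480.
ρ_L = 0.891·3.480 − 0.79 − 1.48 = 0.831.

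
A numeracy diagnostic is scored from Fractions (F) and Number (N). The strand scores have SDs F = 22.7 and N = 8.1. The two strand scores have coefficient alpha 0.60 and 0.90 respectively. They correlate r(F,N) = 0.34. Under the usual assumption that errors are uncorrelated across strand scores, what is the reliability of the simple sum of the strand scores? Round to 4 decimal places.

0.6987

Var(F+N) = 22.7² + 8.1² + 2·[22.7·8.1·0.34] = 580.9 + 125.032 = 705.932.
Because errors are independent across components, Cov(Tᵢ,Tⱼ) = Cov(Xᵢ,Xⱼ); the off-diagonal part of the true-score variance is the same as above.
True-score variance = [22.7²·0.60 + 8.1²·0.90] + 125.032 = 368.223 + 125.032 = 493.255.
Reliability = 493.255 / 705.932 = 0.6987.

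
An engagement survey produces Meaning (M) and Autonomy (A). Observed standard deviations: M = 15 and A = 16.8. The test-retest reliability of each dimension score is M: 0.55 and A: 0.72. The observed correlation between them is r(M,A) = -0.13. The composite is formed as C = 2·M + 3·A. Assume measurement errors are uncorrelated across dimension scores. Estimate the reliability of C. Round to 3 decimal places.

Var(C) = 2²·15² + 3²·16.8² + 2·[6·15·16.8·(-0.13)] = 3440.16 − 393.12 = 3047.04.
Because errors are independent across components, Cov(Tᵢ,Tⱼ) = Cov(Xᵢ,Xⱼ); the off-diagonal part of the true-score variance is the same as above.
True-score variance = [2²·15²·0.55 + 3²·16.8²·0.72] − 393.12 = 2323.92 − 393.12 = 1930.8.
Reliability = 1930.8 / 3047.04 = 0.634.

0.634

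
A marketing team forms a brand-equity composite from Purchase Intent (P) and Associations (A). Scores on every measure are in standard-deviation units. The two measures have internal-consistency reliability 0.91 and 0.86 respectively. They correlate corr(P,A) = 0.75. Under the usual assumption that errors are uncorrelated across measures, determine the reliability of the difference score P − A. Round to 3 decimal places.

0.540

Var(P−A) = 1 + 1 − 2·0.75 = 2 − 1.5 = 0.5.
Under uncorrelated errors the observed covariances equal the true-score covariances, so only the own-variance terms attenuate.
True-score variance = [0.91 + 0.86] − 1.5 = 1.77 − 1.5 = 0.27.
Reliability = 0.27 / 0.5 = 0.540.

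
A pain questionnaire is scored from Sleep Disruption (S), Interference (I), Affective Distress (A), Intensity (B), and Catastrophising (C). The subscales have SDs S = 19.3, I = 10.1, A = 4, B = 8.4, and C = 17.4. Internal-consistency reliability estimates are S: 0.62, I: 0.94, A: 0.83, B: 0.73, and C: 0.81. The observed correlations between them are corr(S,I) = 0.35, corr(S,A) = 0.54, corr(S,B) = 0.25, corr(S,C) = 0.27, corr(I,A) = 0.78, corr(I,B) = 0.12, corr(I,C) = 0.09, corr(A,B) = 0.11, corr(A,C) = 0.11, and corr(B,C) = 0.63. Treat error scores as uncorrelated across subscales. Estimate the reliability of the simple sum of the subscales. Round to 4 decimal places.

Var(S+I+A+B+C) = 19.3² + 10.1² + 4² + 8.4² + 17.4² + 2·[19.3·10.1·0.35 + 19.3·4·0.54 + 19.3·8.4·0.25 + 19.3·17.4·0.27 + 10.1·4·0.78 + 10.1·8.4·0.12 + 10.1·17.4·0.09 + 4·8.4·0.11 + 4·17.4·0.11 + 8.4·17.4·0.63] = 863.82 + 804.114 = 1667.93.
With uncorrelated errors the cross-covariances are all true-score covariance, so they carry over unchanged; only the diagonal terms shrink to ρᵢσᵢ².
True-score variance = [19.3²·0.62 + 10.1²·0.94 + 4²·0.83 + 8.4²·0.73 + 17.4²·0.81] + 804.114 = 636.858 + 804.114 = 1440.97.
Reliability = 1440.97 / 1667.93 = 0.8639.

0.8639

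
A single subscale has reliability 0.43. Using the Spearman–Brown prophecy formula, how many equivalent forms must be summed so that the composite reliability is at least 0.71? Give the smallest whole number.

k ≥ ρ*(1−ρ₁)/(ρ₁(1−ρ*)) = 0.71·0.57 / (0.43·0.29) = 3.245.
Smallest integer k = 4.

4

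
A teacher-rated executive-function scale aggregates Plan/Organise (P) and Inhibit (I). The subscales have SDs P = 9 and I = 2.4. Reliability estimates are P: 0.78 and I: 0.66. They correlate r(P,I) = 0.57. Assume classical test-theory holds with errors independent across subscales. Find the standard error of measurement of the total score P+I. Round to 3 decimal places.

4.447

Var(total) = 86.76 + 24.624 = 111.384.
True-score variance = 66.9816 + 24.624 = 91.6056, so reliability = 0.8224.
Error variance = 111.384 − 91.6056 = 19.7784; SEM = √19.7784 = 4.447.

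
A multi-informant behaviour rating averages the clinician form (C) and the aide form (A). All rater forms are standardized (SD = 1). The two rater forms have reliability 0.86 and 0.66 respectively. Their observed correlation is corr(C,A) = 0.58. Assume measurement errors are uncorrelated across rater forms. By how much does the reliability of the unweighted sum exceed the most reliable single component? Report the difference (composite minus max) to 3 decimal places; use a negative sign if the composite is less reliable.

-0.012

Var(sum) = 2 + 1.16 = 3.16; true-score variance = 1.52 + 1.16 = 2.68; composite reliability = 0.8481.
Max component reliability = 0.8600.
Difference = 0.8481 − 0.8600 = -0.012.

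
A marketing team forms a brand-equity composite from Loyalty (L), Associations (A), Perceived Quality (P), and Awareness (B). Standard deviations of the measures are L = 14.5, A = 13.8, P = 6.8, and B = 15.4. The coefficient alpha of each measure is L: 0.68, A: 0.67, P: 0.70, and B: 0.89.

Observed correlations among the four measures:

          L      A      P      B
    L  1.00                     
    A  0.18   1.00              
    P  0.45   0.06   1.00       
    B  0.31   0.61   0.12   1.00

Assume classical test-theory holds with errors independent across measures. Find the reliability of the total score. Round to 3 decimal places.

Var(L+A+P+B) = 14.5² + 13.8² + 6.8² + 15.4² + 2·[14.5·13.8·0.18 + 14.5·6.8·0.45 + 14.5·15.4·0.31 + 13.8·6.8·0.06 + 13.8·15.4·0.61 + 6.8·15.4·0.12] = 684.09 + 594.89 = 1278.98.
Under uncorrelated errors the observed covariances equal the true-score covariances, so only the own-variance terms attenuate.
True-score variance = [14.5²·0.68 + 13.8²·0.67 + 6.8²·0.70 + 15.4²·0.89] + 594.89 = 514.005 + 594.89 = 1108.9.
Reliability = 1108.9 / 1278.98 = 0.867.

0.867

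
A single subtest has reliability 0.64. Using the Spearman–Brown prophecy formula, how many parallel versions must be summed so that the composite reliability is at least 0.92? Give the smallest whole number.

7

k ≥ ρ*(1−ρ₁)/(ρ₁(1−ρ*)) = 0.92·0.36 / (0.64·0.08) = 6.469.
Smallest integer k = 7.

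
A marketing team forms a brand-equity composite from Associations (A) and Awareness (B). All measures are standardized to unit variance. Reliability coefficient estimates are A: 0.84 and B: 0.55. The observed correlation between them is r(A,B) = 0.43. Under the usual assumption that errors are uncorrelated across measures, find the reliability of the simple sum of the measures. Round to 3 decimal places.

Var(A+B) = 2 + 2·[0.43] = 2 + 0.86 = 2.86.
Because errors are independent across components, Cov(Tᵢ,Tⱼ) = Cov(Xᵢ,Xⱼ); the off-diagonal part of the true-score variance is the same as above.
True-score variance = [0.84 + 0.55] + 0.86 = 1.39 + 0.86 = 2.25.
Reliability = 2.25 / 2.86 = 0.787.

0.787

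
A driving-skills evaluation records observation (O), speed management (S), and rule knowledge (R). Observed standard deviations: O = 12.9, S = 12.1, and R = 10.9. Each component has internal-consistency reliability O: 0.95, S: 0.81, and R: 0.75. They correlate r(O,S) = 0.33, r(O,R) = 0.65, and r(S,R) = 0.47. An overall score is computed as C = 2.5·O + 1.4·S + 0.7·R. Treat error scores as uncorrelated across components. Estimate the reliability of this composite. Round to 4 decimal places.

0.9446

Var(C) = 2.5²·12.9² + 1.4²·12.1² + 0.7²·10.9² + 2·[3.5·12.9·12.1·0.33 + 1.75·12.9·10.9·0.65 + 0.98·12.1·10.9·0.47] = 1385.24 + 801.953 = 2187.2.
Because errors are independent across components, Cov(Tᵢ,Tⱼ) = Cov(Xᵢ,Xⱼ); the off-diagonal part of the true-score variance is the same as above.
True-score variance = [2.5²·12.9²·0.95 + 1.4²·12.1²·0.81 + 0.7²·10.9²·0.75] + 801.953 = 1264.16 + 801.953 = 2066.12.
Reliability = 2066.12 / 2187.2 = 0.9446.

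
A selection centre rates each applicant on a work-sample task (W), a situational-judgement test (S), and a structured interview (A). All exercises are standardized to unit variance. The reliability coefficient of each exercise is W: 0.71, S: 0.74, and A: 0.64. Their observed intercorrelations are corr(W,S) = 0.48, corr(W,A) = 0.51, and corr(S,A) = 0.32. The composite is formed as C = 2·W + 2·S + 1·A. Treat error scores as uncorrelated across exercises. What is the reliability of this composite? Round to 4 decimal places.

Var(C) = 2² + 2² + 1 + 2·[4·0.48 + 2·0.51 + 2·0.32] = 9 + 7.16 = 16.16.
Because errors are independent across components, Cov(Tᵢ,Tⱼ) = Cov(Xᵢ,Xⱼ); the off-diagonal part of the true-score variance is the same as above.
True-score variance = [2²·0.71 + 2²·0.74 + 0.64] + 7.16 = 6.44 + 7.16 = 13.6.
Reliability = 13.6 / 16.16 = 0.8416.

0.8416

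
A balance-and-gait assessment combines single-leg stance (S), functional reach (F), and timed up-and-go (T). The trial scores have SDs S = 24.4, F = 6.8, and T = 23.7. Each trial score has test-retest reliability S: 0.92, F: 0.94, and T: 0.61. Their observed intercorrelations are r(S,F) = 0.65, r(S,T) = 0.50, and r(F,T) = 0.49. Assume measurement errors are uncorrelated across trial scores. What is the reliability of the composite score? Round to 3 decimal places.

Var(S+F+T) = 24.4² + 6.8² + 23.7² + 2·[24.4·6.8·0.65 + 24.4·23.7·0.50 + 6.8·23.7·0.49] = 1203.29 + 951.913 = 2155.2.
Under uncorrelated errors the observed covariances equal the true-score covariances, so only the own-variance terms attenuate.
True-score variance = [24.4²·0.92 + 6.8²·0.94 + 23.7²·0.61] + 951.913 = 933.828 + 951.913 = 1885.74.
Reliability = 1885.74 / 2155.2 = 0.875.

0.875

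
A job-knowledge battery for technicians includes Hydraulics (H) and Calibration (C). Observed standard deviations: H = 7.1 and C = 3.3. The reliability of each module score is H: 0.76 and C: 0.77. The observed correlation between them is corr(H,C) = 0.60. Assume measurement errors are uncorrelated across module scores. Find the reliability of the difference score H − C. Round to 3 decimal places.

Var(H−C) = 7.1² + 3.3² − 2·7.1·3.3·0.60 = 61.3 − 28.116 = 33.184.
With uncorrelated errors the cross-covariances are all true-score covariance, so they carry over unchanged; only the diagonal terms shrink to ρᵢσᵢ².
True-score variance = [7.1²·0.76 + 3.3²·0.77] − 28.116 = 46.6969 − 28.116 = 18.5809.
Reliability = 18.5809 / 33.184 = 0.560.

0.560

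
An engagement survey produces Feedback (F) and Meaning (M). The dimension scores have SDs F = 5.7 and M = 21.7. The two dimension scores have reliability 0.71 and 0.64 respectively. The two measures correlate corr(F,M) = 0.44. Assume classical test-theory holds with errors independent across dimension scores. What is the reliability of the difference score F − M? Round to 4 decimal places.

Var(F−M) = 5.7² + 21.7² − 2·5.7·21.7·0.44 = 503.38 − 108.847 = 394.533.
Because errors are independent across components, Cov(Tᵢ,Tⱼ) = Cov(Xᵢ,Xⱼ); the off-diagonal part of the true-score variance is the same as above.
True-score variance = [5.7²·0.71 + 21.7²·0.64] − 108.847 = 324.438 − 108.847 = 215.59.
Reliability = 215.59 / 394.533 = 0.5464.

0.5464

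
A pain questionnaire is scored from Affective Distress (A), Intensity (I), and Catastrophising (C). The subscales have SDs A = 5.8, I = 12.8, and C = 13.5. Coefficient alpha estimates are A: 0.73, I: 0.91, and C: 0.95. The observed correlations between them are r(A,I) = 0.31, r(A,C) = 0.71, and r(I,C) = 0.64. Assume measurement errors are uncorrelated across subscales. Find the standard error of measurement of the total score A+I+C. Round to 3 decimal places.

Var(total) = 379.73 + 378.399 = 758.129.
True-score variance = 346.789 + 378.399 = 725.188, so reliability = 0.9565.
Error variance = 758.129 − 725.188 = 32.9409; SEM = √32.9409 = 5.739.

5.739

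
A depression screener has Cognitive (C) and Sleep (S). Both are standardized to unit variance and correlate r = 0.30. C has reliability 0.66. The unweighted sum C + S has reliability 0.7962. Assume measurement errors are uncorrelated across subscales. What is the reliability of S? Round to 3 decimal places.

0.810

Var(C+S) = 2 + 2·0.30 = 2.600.
True-score variance = ρ_C + ρ_S + 2·0.30, so 0.7962 = (0.66 + ρ_S + 0.60) / 2.600.
ρ_S = 0.7962·2.600 − 0.66 − 0.60 = 0.810.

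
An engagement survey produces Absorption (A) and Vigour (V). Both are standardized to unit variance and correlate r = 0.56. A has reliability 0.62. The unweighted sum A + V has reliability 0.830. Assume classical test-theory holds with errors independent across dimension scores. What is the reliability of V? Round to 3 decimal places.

0.850

Var(A+V) = 2 + 2·0.56 = 3.120.
True-score variance = ρ_A + ρ_V + 2·0.56, so 0.830 = (0.62 + ρ_V + 1.12) / 3.120.
ρ_V = 0.830·3.120 − 0.62 − 1.12 = 0.850.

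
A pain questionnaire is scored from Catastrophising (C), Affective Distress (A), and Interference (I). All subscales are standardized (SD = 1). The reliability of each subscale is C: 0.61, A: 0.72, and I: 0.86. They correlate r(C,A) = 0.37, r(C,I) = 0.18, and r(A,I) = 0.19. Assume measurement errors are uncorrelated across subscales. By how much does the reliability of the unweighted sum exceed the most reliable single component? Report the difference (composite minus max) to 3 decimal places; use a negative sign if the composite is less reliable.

Var(sum) = 3 + 1.48 = 4.48; true-score variance = 2.19 + 1.48 = 3.67; composite reliability = 0.8192.
Max component reliability = 0.8600.
Difference = 0.8192 − 0.8600 = -0.041.

-0.041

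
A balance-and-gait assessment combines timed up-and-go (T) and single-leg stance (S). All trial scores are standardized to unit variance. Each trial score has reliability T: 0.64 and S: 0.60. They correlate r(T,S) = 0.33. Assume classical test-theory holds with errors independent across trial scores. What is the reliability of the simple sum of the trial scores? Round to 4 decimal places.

0.7143

Var(T+S) = 2 + 2·[0.33] = 2 + 0.66 = 2.66.
With uncorrelated errors the cross-covariances are all true-score covariance, so they carry over unchanged; only the diagonal terms shrink to ρᵢσᵢ².
True-score variance = [0.64 + 0.60] + 0.66 = 1.24 + 0.66 = 1.9.
Reliability = 1.9 / 2.66 = 0.7143.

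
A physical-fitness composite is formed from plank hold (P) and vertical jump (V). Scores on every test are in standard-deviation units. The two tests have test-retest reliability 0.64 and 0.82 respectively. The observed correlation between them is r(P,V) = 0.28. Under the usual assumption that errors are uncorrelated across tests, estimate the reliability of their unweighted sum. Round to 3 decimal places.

Var(P+V) = 2 + 2·[0.28] = 2 + 0.56 = 2.56.
With uncorrelated errors the cross-covariances are all true-score covariance, so they carry over unchanged; only the diagonal terms shrink to ρᵢσᵢ².
True-score variance = [0.64 + 0.82] + 0.56 = 1.46 + 0.56 = 2.02.
Reliability = 2.02 / 2.56 = 0.789.

0.789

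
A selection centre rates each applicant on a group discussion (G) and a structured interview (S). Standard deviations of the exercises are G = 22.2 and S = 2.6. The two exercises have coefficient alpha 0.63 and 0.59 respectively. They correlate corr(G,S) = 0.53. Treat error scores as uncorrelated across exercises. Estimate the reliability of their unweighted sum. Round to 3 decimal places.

Var(G+S) = 22.2² + 2.6² + 2·[22.2·2.6·0.53] = 499.6 + 61.1832 = 560.783.
With uncorrelated errors the cross-covariances are all true-score covariance, so they carry over unchanged; only the diagonal terms shrink to ρᵢσᵢ².
True-score variance = [22.2²·0.63 + 2.6²·0.59] + 61.1832 = 314.478 + 61.1832 = 375.661.
Reliability = 375.661 / 560.783 = 0.670.

0.670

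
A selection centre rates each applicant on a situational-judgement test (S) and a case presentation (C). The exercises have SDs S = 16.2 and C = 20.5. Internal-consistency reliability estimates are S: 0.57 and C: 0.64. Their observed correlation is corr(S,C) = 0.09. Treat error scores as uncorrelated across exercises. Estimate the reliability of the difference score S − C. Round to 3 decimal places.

Var(S−C) = 16.2² + 20.5² − 2·16.2·20.5·0.09 = 682.69 − 59.778 = 622.912.
Under uncorrelated errors the observed covariances equal the true-score covariances, so only the own-variance terms attenuate.
True-score variance = [16.2²·0.57 + 20.5²·0.64] − 59.778 = 418.551 − 59.778 = 358.773.
Reliability = 358.773 / 622.912 = 0.576.

0.576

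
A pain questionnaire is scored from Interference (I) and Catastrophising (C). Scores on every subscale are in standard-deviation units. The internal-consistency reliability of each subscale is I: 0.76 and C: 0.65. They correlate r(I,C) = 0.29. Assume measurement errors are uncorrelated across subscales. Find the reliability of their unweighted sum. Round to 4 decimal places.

0.7713

Var(I+C) = 2 + 2·[0.29] = 2 + 0.58 = 2.58.
Under uncorrelated errors the observed covariances equal the true-score covariances, so only the own-variance terms attenuate.
True-score variance = [0.76 + 0.65] + 0.58 = 1.41 + 0.58 = 1.99.
Reliability = 1.99 / 2.58 = 0.7713.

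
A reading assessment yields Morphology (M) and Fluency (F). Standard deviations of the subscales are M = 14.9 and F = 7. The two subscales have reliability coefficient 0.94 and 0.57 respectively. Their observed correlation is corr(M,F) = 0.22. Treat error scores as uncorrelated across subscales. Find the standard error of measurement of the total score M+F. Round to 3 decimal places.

5.864

Var(total) = 271.01 + 45.892 = 316.902.
True-score variance = 236.619 + 45.892 = 282.511, so reliability = 0.8915.
Error variance = 316.902 − 282.511 = 34.3906; SEM = √34.3906 = 5.864.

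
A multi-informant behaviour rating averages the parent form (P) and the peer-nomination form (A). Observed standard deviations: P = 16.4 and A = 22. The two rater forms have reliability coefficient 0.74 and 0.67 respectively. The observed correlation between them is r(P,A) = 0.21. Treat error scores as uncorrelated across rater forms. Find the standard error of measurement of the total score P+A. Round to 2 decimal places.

15.15

Var(total) = 752.96 + 151.536 = 904.496.
True-score variance = 523.31 + 151.536 = 674.846, so reliability = 0.7461.
Error variance = 904.496 − 674.846 = 229.65; SEM = √229.65 = 15.15.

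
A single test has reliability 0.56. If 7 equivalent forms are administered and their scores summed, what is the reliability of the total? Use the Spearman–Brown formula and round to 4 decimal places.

ρ_k = kρ / (1 + (k−1)ρ) = 7·0.56 / (1 + 6·0.56) = 3.920 / 4.360 = 0.8991.

0.8991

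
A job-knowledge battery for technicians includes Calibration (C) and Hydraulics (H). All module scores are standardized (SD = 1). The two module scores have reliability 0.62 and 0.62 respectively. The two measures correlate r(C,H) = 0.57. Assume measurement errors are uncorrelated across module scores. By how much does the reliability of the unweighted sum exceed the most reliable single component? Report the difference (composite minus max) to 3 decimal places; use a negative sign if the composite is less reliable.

0.138

Var(sum) = 2 + 1.14 = 3.14; true-score variance = 1.24 + 1.14 = 2.38; composite reliability = 0.7580.
Max component reliability = 0.6200.
Difference = 0.7580 − 0.6200 = 0.138.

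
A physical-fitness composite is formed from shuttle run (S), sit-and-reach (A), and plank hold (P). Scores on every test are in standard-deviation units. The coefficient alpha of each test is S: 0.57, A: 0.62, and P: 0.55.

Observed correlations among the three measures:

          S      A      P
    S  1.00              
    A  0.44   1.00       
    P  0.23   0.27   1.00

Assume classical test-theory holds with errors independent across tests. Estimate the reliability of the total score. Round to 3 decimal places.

0.742

Var(S+A+P) = 3 + 2·[0.44 + 0.23 + 0.27] = 3 + 1.88 = 4.88.
Because errors are independent across components, Cov(Tᵢ,Tⱼ) = Cov(Xᵢ,Xⱼ); the off-diagonal part of the true-score variance is the same as above.
True-score variance = [0.57 + 0.62 + 0.55] + 1.88 = 1.74 + 1.88 = 3.62.
Reliability = 3.62 / 4.88 = 0.742.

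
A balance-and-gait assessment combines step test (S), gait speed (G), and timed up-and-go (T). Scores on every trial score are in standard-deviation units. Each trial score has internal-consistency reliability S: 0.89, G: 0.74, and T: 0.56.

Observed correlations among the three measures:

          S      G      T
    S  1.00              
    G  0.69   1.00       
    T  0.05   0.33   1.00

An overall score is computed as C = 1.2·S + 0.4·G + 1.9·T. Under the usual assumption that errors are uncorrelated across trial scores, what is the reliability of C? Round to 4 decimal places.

0.7291

Var(C) = 1.2² + 0.4² + 1.9² + 2·[0.48·0.69 + 2.28·0.05 + 0.76·0.33] = 5.21 + 1.392 = 6.602.
Under uncorrelated errors the observed covariances equal the true-score covariances, so only the own-variance terms attenuate.
True-score variance = [1.2²·0.89 + 0.4²·0.74 + 1.9²·0.56] + 1.392 = 3.4216 + 1.392 = 4.8136.
Reliability = 4.8136 / 6.602 = 0.7291.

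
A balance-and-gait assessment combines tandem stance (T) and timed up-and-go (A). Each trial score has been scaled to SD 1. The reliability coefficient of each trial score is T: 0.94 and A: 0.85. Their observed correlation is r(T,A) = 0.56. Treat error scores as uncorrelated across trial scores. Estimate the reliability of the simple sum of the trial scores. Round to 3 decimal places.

Var(T+A) = 2 + 2·[0.56] = 2 + 1.12 = 3.12.
With uncorrelated errors the cross-covariances are all true-score covariance, so they carry over unchanged; only the diagonal terms shrink to ρᵢσᵢ².
True-score variance = [0.94 + 0.85] + 1.12 = 1.79 + 1.12 = 2.91.
Reliability = 2.91 / 3.12 = 0.933.

0.933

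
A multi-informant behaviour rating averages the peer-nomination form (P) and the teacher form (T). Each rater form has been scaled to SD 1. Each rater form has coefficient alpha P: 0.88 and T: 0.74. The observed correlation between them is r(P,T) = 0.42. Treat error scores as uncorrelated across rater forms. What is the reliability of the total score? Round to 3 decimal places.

Var(P+T) = 2 + 2·[0.42] = 2 + 0.84 = 2.84.
With uncorrelated errors the cross-covariances are all true-score covariance, so they carry over unchanged; only the diagonal terms shrink to ρᵢσᵢ².
True-score variance = [0.88 + 0.74] + 0.84 = 1.62 + 0.84 = 2.46.
Reliability = 2.46 / 2.84 = 0.866.

0.866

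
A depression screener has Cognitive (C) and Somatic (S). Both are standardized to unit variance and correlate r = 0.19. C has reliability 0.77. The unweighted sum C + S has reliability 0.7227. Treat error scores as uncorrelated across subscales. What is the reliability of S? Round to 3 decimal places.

0.570

Var(C+S) = 2 + 2·0.19 = 2.380.
True-score variance = ρ_C + ρ_S + 2·0.19, so 0.7227 = (0.77 + ρ_S + 0.38) / 2.380.
ρ_S = 0.7227·2.380 − 0.77 − 0.38 = 0.570.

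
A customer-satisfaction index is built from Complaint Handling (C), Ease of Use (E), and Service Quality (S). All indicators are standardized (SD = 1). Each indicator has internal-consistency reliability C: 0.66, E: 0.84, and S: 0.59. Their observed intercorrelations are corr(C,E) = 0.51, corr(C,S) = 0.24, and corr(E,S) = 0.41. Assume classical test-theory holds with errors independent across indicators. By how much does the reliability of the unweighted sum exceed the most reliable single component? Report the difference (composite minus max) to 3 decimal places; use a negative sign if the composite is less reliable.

-0.011

Var(sum) = 3 + 2.32 = 5.32; true-score variance = 2.09 + 2.32 = 4.41; composite reliability = 0.8289.
Max component reliability = 0.8400.
Difference = 0.8289 − 0.8400 = -0.011.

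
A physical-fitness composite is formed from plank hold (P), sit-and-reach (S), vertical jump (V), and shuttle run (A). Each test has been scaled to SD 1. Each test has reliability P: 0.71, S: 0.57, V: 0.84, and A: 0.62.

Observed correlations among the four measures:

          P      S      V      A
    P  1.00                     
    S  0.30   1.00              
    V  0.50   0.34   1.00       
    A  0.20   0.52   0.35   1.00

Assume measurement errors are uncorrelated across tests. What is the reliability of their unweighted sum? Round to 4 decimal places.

Var(P+S+V+A) = 4 + 2·[0.30 + 0.50 + 0.20 + 0.34 + 0.52 + 0.35] = 4 + 4.42 = 8.42.
Under uncorrelated errors the observed covariances equal the true-score covariances, so only the own-variance terms attenuate.
True-score variance = [0.71 + 0.57 + 0.84 + 0.62] + 4.42 = 2.74 + 4.42 = 7.16.
Reliability = 7.16 / 8.42 = 0.8504.

0.8504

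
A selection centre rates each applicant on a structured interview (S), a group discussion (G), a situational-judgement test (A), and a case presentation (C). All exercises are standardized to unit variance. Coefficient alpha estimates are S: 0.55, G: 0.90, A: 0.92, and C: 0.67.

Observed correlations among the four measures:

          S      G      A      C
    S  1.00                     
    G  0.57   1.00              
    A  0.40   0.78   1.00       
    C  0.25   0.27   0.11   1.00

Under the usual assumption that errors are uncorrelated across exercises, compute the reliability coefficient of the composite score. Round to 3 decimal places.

0.890

Var(S+G+A+C) = 4 + 2·[0.57 + 0.40 + 0.25 + 0.78 + 0.27 + 0.11] = 4 + 4.76 = 8.76.
Under uncorrelated errors the observed covariances equal the true-score covariances, so only the own-variance terms attenuate.
True-score variance = [0.55 + 0.90 + 0.92 + 0.67] + 4.76 = 3.04 + 4.76 = 7.8.
Reliability = 7.8 / 8.76 = 0.890.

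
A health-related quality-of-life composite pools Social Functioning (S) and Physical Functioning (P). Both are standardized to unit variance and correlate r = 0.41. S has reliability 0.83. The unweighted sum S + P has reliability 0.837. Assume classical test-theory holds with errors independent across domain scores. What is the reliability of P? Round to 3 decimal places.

0.710

Var(S+P) = 2 + 2·0.41 = 2.820.
True-score variance = ρ_S + ρ_P + 2·0.41, so 0.837 = (0.83 + ρ_P + 0.82) / 2.820.
ρ_P = 0.837·2.820 − 0.83 − 0.82 = 0.710.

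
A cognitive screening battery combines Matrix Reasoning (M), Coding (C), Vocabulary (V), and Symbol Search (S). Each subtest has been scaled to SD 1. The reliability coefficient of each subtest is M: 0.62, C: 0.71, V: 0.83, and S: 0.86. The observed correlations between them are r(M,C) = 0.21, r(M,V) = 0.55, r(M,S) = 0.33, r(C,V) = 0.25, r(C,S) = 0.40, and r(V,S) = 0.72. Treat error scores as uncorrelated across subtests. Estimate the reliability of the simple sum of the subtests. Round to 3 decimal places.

Var(M+C+V+S) = 4 + 2·[0.21 + 0.55 + 0.33 + 0.25 + 0.40 + 0.72] = 4 + 4.92 = 8.92.
Under uncorrelated errors the observed covariances equal the true-score covariances, so only the own-variance terms attenuate.
True-score variance = [0.62 + 0.71 + 0.83 + 0.86] + 4.92 = 3.02 + 4.92 = 7.94.
Reliability = 7.94 / 8.92 = 0.890.

0.890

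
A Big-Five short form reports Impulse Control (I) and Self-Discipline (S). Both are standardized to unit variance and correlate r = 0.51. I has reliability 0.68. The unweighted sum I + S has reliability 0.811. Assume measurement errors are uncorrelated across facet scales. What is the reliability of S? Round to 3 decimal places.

Var(I+S) = 2 + 2·0.51 = 3.020.
True-score variance = ρ_I + ρ_S + 2·0.51, so 0.811 = (0.68 + ρ_S + 1.02) / 3.020.
ρ_S = 0.811·3.020 − 0.68 − 1.02 = 0.749.

0.749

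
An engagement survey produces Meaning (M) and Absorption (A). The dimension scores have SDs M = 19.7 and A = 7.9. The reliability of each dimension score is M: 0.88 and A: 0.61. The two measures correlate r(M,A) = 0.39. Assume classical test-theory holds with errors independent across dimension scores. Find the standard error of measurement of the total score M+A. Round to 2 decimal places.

8.42

Var(total) = 450.5 + 121.391 = 571.891.
True-score variance = 379.589 + 121.391 = 500.981, so reliability = 0.8760.
Error variance = 571.891 − 500.981 = 70.9107; SEM = √70.9107 = 8.42.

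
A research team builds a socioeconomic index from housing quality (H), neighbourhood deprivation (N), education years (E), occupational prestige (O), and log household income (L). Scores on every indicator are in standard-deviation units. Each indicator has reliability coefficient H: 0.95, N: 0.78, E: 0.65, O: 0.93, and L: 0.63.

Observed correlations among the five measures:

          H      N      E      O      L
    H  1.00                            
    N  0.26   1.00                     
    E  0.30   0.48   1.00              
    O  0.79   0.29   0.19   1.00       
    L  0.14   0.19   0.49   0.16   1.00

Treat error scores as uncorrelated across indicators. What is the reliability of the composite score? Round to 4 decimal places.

Var(H+N+E+O+L) = 5 + 2·[0.26 + 0.30 + 0.79 + 0.14 + 0.48 + 0.29 + 0.19 + 0.19 + 0.49 + 0.16] = 5 + 6.58 = 11.58.
With uncorrelated errors the cross-covariances are all true-score covariance, so they carry over unchanged; only the diagonal terms shrink to ρᵢσᵢ².
True-score variance = [0.95 + 0.78 + 0.65 + 0.93 + 0.63] + 6.58 = 3.94 + 6.58 = 10.52.
Reliability = 10.52 / 11.58 = 0.9085.

0.9085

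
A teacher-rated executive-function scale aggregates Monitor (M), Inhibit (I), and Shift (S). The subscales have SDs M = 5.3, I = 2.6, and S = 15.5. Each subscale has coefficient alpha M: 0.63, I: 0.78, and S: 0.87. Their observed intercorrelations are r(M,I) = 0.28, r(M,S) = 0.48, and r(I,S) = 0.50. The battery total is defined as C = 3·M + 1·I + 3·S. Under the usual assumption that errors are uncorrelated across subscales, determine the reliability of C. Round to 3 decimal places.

Var(C) = 3²·5.3² + 2.6² + 3²·15.5² + 2·[3·5.3·2.6·0.28 + 9·5.3·15.5·0.48 + 3·2.6·15.5·0.50] = 2421.82 + 853.826 = 3275.65.
Under uncorrelated errors the observed covariances equal the true-score covariances, so only the own-variance terms attenuate.
True-score variance = [3²·5.3²·0.63 + 2.6²·0.78 + 3²·15.5²·0.87] + 853.826 = 2045.7 + 853.826 = 2899.53.
Reliability = 2899.53 / 3275.65 = 0.885.

0.885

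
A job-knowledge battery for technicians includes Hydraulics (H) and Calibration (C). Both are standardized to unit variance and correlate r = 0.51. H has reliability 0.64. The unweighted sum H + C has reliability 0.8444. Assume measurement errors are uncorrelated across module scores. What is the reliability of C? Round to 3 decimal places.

Var(H+C) = 2 + 2·0.51 = 3.020.
True-score variance = ρ_H + ρ_C + 2·0.51, so 0.8444 = (0.64 + ρ_C + 1.02) / 3.020.
ρ_C = 0.8444·3.020 − 0.64 − 1.02 = 0.890.

0.890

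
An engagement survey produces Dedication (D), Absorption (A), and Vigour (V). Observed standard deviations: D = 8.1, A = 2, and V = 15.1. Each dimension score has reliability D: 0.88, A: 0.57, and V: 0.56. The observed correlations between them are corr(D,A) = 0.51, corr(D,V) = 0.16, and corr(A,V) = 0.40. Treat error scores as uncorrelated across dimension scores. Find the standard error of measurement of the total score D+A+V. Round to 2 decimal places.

Var(total) = 297.62 + 79.8232 = 377.443.
True-score variance = 187.702 + 79.8232 = 267.526, so reliability = 0.7088.
Error variance = 377.443 − 267.526 = 109.918; SEM = √109.918 = 10.48.

10.48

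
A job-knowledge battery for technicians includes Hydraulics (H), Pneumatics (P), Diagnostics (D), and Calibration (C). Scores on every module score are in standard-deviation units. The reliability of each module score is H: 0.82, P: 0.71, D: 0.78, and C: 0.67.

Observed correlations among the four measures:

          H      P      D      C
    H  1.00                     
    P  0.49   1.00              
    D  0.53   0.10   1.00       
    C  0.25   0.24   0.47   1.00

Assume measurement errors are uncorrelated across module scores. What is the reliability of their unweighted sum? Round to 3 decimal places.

0.875

Var(H+P+D+C) = 4 + 2·[0.49 + 0.53 + 0.25 + 0.10 + 0.24 + 0.47] = 4 + 4.16 = 8.16.
Under uncorrelated errors the observed covariances equal the true-score covariances, so only the own-variance terms attenuate.
True-score variance = [0.82 + 0.71 + 0.78 + 0.67] + 4.16 = 2.98 + 4.16 = 7.14.
Reliability = 7.14 / 8.16 = 0.875.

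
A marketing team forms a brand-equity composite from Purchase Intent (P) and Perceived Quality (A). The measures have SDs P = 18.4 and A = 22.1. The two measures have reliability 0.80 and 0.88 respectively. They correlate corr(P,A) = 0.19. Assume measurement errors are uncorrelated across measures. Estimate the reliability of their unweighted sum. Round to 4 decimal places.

Var(P+A) = 18.4² + 22.1² + 2·[18.4·22.1·0.19] = 826.97 + 154.523 = 981.493.
With uncorrelated errors the cross-covariances are all true-score covariance, so they carry over unchanged; only the diagonal terms shrink to ρᵢσᵢ².
True-score variance = [18.4²·0.80 + 22.1²·0.88] + 154.523 = 700.649 + 154.523 = 855.172.
Reliability = 855.172 / 981.493 = 0.8713.

0.8713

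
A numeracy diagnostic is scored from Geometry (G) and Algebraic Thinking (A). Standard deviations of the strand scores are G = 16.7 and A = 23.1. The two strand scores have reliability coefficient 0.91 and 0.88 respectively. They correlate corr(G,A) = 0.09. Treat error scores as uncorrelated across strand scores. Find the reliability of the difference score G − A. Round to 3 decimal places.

0.880

Var(G−A) = 16.7² + 23.1² − 2·16.7·23.1·0.09 = 812.5 − 69.4386 = 743.061.
With uncorrelated errors the cross-covariances are all true-score covariance, so they carry over unchanged; only the diagonal terms shrink to ρᵢσᵢ².
True-score variance = [16.7²·0.91 + 23.1²·0.88] − 69.4386 = 723.367 − 69.4386 = 653.928.
Reliability = 653.928 / 743.061 = 0.880.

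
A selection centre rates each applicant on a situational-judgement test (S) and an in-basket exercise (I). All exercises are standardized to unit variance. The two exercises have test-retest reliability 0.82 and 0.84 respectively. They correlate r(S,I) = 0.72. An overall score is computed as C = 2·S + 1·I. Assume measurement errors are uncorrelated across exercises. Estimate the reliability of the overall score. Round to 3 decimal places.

0.888

Var(C) = 2² + 1 + 2·[2·0.72] = 5 + 2.88 = 7.88.
Under uncorrelated errors the observed covariances equal the true-score covariances, so only the own-variance terms attenuate.
True-score variance = [2²·0.82 + 0.84] + 2.88 = 4.12 + 2.88 = 7.
Reliability = 7 / 7.88 = 0.888.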